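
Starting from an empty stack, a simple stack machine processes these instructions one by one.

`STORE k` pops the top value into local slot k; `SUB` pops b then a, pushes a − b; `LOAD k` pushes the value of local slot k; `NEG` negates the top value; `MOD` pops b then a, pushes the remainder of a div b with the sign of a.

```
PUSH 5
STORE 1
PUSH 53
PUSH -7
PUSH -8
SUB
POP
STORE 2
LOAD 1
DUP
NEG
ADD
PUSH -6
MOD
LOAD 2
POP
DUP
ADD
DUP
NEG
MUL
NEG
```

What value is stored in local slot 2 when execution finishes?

PUSH 5   5
STORE 1  (empty)
PUSH 53  53
PUSH -7  53 -7
PUSH -8  53 -7 -8
SUB      53 1
POP      53
STORE 2  (empty)
LOAD 1   5
DUP      5 5
NEG      5 -5
ADD      0
PUSH -6  0 -6
MOD      0
LOAD 2   0 53
POP      0
DUP      0 0
ADD      0
DUP      0 0
NEG      0 0
MUL      0
NEG      0

53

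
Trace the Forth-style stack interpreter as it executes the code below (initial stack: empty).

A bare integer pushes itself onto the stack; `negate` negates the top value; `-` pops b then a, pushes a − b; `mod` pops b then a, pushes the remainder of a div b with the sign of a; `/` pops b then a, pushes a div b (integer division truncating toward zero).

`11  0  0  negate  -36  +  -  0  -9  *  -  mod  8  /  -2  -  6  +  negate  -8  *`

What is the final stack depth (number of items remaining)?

11      [11]
0       [11, 0]
0       [11, 0, 0]
negate  [11, 0, 0]
-36     [11, 0, 0, -36]
+       [11, 0, -36]
-       [11, 36]
0       [11, 36, 0]
-9      [11, 36, 0, -9]
*       [11, 36, 0]
-       [11, 36]
mod     [11]
8       [11, 8]
/       [1]
-2      [1, -2]
-       [3]
6       [3, 6]
+       [9]
negate  [-9]
-8      [-9, -8]
*       [72]

1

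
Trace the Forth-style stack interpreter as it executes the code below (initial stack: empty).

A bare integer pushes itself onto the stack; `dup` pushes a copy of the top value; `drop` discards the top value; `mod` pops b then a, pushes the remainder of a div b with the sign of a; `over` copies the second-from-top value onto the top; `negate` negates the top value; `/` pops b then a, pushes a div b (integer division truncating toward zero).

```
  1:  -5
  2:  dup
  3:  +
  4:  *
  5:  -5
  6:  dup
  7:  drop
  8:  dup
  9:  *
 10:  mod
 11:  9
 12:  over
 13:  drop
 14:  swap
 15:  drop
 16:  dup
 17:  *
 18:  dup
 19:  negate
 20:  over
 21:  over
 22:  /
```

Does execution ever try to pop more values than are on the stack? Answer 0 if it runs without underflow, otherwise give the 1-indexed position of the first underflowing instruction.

4

-5  → [-5]
dup → [-5, -5]
+   → [-10]
*  — needs 2 operands, stack has 1 → underflow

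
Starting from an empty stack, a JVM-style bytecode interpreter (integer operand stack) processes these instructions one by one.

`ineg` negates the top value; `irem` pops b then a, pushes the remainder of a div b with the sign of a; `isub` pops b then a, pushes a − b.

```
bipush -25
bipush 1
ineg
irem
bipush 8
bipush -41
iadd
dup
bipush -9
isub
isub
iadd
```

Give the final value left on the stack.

-9

bipush -25 → -25
bipush 1   → -25 1
ineg       → -25 -1
irem       → 0
bipush 8   → 0 8
bipush -41 → 0 8 -41
iadd       → 0 -33
dup        → 0 -33 -33
bipush -9  → 0 -33 -33 -9
isub       → 0 -33 -24
isub       → 0 -9
iadd       → -9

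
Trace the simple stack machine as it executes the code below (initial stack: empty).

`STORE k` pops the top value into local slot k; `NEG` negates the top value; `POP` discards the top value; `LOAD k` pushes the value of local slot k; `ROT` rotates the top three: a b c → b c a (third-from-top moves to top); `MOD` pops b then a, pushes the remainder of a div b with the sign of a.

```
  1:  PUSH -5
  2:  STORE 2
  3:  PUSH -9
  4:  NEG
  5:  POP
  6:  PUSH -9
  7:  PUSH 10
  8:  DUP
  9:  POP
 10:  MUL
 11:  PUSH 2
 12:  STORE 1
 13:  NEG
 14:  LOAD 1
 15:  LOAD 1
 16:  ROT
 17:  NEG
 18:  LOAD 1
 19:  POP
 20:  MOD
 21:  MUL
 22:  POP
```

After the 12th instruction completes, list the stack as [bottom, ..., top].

PUSH -5 → [-5]
STORE 2 → []
PUSH -9 → [-9]
NEG     → [9]
POP     → []
PUSH -9 → [-9]
PUSH 10 → [-9, 10]
DUP     → [-9, 10, 10]
POP     → [-9, 10]
MUL     → [-90]
PUSH 2  → [-90, 2]
STORE 1 → [-90]

[-90]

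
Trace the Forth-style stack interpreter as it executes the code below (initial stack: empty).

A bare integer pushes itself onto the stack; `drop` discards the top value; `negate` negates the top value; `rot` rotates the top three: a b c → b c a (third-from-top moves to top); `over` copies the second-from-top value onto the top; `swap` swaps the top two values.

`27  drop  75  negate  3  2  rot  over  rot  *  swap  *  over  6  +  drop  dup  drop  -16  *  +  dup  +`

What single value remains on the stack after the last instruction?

9606

27     : 27
drop   : (empty)
75     : 75
negate : -75
3      : -75 3
2      : -75 3 2
rot    : 3 2 -75
over   : 3 2 -75 2
rot    : 3 -75 2 2
*      : 3 -75 4
swap   : 3 4 -75
*      : 3 -300
over   : 3 -300 3
6      : 3 -300 3 6
+      : 3 -300 9
drop   : 3 -300
dup    : 3 -300 -300
drop   : 3 -300
-16    : 3 -300 -16
*      : 3 4800
+      : 4803
dup    : 4803 4803
+      : 9606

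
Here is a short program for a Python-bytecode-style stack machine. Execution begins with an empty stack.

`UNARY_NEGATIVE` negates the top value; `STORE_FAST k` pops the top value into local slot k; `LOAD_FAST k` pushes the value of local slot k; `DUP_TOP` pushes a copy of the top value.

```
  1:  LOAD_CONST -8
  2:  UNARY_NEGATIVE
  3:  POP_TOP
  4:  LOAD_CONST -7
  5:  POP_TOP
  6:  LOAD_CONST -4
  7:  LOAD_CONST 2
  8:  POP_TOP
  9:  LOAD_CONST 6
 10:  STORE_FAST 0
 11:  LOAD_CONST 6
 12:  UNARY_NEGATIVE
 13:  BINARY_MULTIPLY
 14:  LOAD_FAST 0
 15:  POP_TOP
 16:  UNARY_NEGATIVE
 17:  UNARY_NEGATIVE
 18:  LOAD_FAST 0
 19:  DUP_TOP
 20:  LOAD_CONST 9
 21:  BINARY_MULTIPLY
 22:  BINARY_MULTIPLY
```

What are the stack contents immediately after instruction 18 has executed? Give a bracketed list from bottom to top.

LOAD_CONST -8    [-8]
UNARY_NEGATIVE   [8]
POP_TOP          []
LOAD_CONST -7    [-7]
POP_TOP          []
LOAD_CONST -4    [-4]
LOAD_CONST 2     [-4, 2]
POP_TOP          [-4]
LOAD_CONST 6     [-4, 6]
STORE_FAST 0     [-4]
LOAD_CONST 6     [-4, 6]
UNARY_NEGATIVE   [-4, -6]
BINARY_MULTIPLY  [24]
LOAD_FAST 0      [24, 6]
POP_TOP          [24]
UNARY_NEGATIVE   [-24]
UNARY_NEGATIVE   [24]
LOAD_FAST 0      [24, 6]

[24, 6]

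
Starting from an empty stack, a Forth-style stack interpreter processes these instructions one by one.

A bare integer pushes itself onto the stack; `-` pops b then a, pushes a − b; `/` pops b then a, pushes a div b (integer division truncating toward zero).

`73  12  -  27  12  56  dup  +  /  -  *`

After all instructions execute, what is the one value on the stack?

73  : [73]
12  : [73, 12]
-   : [61]
27  : [61, 27]
12  : [61, 27, 12]
56  : [61, 27, 12, 56]
dup : [61, 27, 12, 56, 56]
+   : [61, 27, 12, 112]
/   : [61, 27, 0]
-   : [61, 27]
*   : [1647]

1647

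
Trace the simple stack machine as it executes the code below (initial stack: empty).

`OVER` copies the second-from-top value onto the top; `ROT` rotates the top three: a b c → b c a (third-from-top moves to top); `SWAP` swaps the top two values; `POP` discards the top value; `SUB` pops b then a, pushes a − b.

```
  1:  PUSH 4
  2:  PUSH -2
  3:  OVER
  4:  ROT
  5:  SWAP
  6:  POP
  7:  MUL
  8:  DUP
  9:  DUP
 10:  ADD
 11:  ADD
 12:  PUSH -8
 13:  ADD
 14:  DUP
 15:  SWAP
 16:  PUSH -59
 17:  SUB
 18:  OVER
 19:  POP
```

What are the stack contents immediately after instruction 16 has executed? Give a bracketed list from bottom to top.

[-32, -32, -59]

PUSH 4    4
PUSH -2   4 -2
OVER      4 -2 4
ROT       -2 4 4
SWAP      -2 4 4
POP       -2 4
MUL       -8
DUP       -8 -8
DUP       -8 -8 -8
ADD       -8 -16
ADD       -24
PUSH -8   -24 -8
ADD       -32
DUP       -32 -32
SWAP      -32 -32
PUSH -59  -32 -32 -59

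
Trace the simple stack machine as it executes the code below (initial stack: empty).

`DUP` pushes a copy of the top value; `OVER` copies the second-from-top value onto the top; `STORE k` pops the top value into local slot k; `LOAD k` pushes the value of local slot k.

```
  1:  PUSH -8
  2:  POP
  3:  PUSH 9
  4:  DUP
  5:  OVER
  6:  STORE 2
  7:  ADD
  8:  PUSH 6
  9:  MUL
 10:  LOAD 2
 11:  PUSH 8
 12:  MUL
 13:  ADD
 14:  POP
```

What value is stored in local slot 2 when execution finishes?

PUSH -8 -> [-8]
POP     -> []
PUSH 9  -> [9]
DUP     -> [9, 9]
OVER    -> [9, 9, 9]
STORE 2 -> [9, 9]
ADD     -> [18]
PUSH 6  -> [18, 6]
MUL     -> [108]
LOAD 2  -> [108, 9]
PUSH 8  -> [108, 9, 8]
MUL     -> [108, 72]
ADD     -> [180]
POP     -> []

9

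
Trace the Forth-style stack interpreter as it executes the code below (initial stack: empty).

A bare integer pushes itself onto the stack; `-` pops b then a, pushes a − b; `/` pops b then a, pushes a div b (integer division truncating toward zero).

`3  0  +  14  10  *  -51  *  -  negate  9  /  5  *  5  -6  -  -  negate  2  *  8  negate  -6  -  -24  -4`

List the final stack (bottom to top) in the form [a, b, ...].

3      : 3
0      : 3 0
+      : 3
14     : 3 14
10     : 3 14 10
*      : 3 140
-51    : 3 140 -51
*      : 3 -7140
-      : 7143
negate : -7143
9      : -7143 9
/      : -793
5      : -793 5
*      : -3965
5      : -3965 5
-6     : -3965 5 -6
-      : -3965 11
-      : -3976
negate : 3976
2      : 3976 2
*      : 7952
8      : 7952 8
negate : 7952 -8
-6     : 7952 -8 -6
-      : 7952 -2
-24    : 7952 -2 -24
-4     : 7952 -2 -24 -4

[7952, -2, -24, -4]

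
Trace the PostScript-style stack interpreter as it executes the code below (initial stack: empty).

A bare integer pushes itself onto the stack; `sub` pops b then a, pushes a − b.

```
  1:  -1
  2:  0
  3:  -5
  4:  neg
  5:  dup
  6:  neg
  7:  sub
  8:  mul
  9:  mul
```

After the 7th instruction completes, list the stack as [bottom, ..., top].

-1  -> [-1]
0   -> [-1, 0]
-5  -> [-1, 0, -5]
neg -> [-1, 0, 5]
dup -> [-1, 0, 5, 5]
neg -> [-1, 0, 5, -5]
sub -> [-1, 0, 10]

[-1, 0, 10]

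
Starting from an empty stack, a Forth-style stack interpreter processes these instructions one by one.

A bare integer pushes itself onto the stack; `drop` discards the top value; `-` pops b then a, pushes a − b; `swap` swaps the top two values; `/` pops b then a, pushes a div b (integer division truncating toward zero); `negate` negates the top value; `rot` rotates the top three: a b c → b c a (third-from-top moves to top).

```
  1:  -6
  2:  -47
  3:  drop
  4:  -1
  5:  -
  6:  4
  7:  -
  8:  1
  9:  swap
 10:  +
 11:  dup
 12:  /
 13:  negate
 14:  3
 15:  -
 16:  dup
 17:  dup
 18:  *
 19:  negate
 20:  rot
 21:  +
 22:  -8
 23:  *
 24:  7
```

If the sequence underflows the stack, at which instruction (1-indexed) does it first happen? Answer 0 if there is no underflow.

20

-6     → [-6]
-47    → [-6, -47]
drop   → [-6]
-1     → [-6, -1]
-      → [-5]
4      → [-5, 4]
-      → [-9]
1      → [-9, 1]
swap   → [1, -9]
+      → [-8]
dup    → [-8, -8]
/      → [1]
negate → [-1]
3      → [-1, 3]
-      → [-4]
dup    → [-4, -4]
dup    → [-4, -4, -4]
*      → [-4, 16]
negate → [-4, -16]
rot  — needs 3 operands, stack has 2 → underflow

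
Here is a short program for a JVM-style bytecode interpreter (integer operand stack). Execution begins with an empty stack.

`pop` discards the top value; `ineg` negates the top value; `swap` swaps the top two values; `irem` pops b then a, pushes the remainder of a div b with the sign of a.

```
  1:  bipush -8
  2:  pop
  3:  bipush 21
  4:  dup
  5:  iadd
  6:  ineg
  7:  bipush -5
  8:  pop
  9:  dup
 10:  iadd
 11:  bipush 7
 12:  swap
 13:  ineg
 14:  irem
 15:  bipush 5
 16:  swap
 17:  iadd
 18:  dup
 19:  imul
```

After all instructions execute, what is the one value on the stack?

144

bipush -8  -8
pop        (empty)
bipush 21  21
dup        21 21
iadd       42
ineg       -42
bipush -5  -42 -5
pop        -42
dup        -42 -42
iadd       -84
bipush 7   -84 7
swap       7 -84
ineg       7 84
irem       7
bipush 5   7 5
swap       5 7
iadd       12
dup        12 12
imul       144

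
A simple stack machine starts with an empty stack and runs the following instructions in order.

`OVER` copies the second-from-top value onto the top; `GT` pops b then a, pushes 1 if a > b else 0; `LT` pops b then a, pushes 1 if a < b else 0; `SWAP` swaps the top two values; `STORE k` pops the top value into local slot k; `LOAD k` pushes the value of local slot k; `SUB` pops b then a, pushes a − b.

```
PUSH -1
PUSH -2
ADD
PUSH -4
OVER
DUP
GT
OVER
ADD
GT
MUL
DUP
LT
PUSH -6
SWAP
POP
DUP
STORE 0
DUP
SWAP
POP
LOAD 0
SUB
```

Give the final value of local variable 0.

-6

PUSH -1 -> [-1]
PUSH -2 -> [-1, -2]
ADD     -> [-3]
PUSH -4 -> [-3, -4]
OVER    -> [-3, -4, -3]
DUP     -> [-3, -4, -3, -3]
GT      -> [-3, -4, 0]
OVER    -> [-3, -4, 0, -4]
ADD     -> [-3, -4, -4]
GT      -> [-3, 0]
MUL     -> [0]
DUP     -> [0, 0]
LT      -> [0]
PUSH -6 -> [0, -6]
SWAP    -> [-6, 0]
POP     -> [-6]
DUP     -> [-6, -6]
STORE 0 -> [-6]
DUP     -> [-6, -6]
SWAP    -> [-6, -6]
POP     -> [-6]
LOAD 0  -> [-6, -6]
SUB     -> [0]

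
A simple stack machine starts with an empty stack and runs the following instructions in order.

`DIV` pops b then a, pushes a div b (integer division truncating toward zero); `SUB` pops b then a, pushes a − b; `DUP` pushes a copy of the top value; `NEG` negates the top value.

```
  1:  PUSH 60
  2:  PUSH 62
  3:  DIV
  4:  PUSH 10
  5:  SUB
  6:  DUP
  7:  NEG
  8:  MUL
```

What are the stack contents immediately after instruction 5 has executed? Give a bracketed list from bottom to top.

PUSH 60 → 60
PUSH 62 → 60 62
DIV     → 0
PUSH 10 → 0 10
SUB     → -10

[-10]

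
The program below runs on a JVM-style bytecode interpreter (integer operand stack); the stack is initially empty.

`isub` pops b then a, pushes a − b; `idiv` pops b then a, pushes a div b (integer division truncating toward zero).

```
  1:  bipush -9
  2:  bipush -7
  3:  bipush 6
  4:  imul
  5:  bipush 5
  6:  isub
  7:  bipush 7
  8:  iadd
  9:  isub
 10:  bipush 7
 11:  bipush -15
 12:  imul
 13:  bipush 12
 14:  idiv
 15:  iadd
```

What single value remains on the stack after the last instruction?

bipush -9   -9
bipush -7   -9 -7
bipush 6    -9 -7 6
imul        -9 -42
bipush 5    -9 -42 5
isub        -9 -47
bipush 7    -9 -47 7
iadd        -9 -40
isub        31
bipush 7    31 7
bipush -15  31 7 -15
imul        31 -105
bipush 12   31 -105 12
idiv        31 -8
iadd        23

23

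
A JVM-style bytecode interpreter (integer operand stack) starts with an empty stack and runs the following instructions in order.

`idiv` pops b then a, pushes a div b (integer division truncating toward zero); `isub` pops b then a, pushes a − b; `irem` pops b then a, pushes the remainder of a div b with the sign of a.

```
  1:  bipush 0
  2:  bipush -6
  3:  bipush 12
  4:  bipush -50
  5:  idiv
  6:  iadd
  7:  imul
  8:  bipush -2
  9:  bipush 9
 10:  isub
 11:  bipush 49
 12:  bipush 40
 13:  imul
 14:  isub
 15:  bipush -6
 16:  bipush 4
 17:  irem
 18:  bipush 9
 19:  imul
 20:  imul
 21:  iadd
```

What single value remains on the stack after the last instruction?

bipush 0    0
bipush -6   0 -6
bipush 12   0 -6 12
bipush -50  0 -6 12 -50
idiv        0 -6 0
iadd        0 -6
imul        0
bipush -2   0 -2
bipush 9    0 -2 9
isub        0 -11
bipush 49   0 -11 49
bipush 40   0 -11 49 40
imul        0 -11 1960
isub        0 -1971
bipush -6   0 -1971 -6
bipush 4    0 -1971 -6 4
irem        0 -1971 -2
bipush 9    0 -1971 -2 9
imul        0 -1971 -18
imul        0 35478
iadd        35478

35478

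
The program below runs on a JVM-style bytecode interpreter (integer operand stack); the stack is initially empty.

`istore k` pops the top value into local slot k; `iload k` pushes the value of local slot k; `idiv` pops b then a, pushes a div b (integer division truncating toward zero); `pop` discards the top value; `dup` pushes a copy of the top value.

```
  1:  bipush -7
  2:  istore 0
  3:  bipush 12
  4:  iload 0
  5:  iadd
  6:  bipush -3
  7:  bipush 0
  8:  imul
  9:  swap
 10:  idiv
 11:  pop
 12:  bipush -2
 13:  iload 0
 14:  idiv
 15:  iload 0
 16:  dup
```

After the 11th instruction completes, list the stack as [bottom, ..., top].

bipush -7 → -7
istore 0  → (empty)
bipush 12 → 12
iload 0   → 12 -7
iadd      → 5
bipush -3 → 5 -3
bipush 0  → 5 -3 0
imul      → 5 0
swap      → 0 5
idiv      → 0
pop       → (empty)

[]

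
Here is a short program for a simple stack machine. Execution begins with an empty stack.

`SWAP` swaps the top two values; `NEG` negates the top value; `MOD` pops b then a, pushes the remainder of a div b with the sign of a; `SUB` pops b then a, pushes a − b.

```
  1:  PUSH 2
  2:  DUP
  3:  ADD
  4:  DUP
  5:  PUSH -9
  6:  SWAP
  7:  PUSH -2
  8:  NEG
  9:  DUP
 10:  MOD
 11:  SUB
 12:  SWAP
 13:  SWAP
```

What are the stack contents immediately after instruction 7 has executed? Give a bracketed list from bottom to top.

[4, -9, 4, -2]

PUSH 2  → 2
DUP     → 2 2
ADD     → 4
DUP     → 4 4
PUSH -9 → 4 4 -9
SWAP    → 4 -9 4
PUSH -2 → 4 -9 4 -2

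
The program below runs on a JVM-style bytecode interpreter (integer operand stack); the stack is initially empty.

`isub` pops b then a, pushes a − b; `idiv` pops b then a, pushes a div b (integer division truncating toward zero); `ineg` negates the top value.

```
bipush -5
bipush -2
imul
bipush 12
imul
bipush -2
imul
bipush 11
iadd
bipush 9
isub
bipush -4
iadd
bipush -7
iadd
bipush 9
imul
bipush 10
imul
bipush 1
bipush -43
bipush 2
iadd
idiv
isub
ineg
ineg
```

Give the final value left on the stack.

-22410

bipush -5  : [-5]
bipush -2  : [-5, -2]
imul       : [10]
bipush 12  : [10, 12]
imul       : [120]
bipush -2  : [120, -2]
imul       : [-240]
bipush 11  : [-240, 11]
iadd       : [-229]
bipush 9   : [-229, 9]
isub       : [-238]
bipush -4  : [-238, -4]
iadd       : [-242]
bipush -7  : [-242, -7]
iadd       : [-249]
bipush 9   : [-249, 9]
imul       : [-2241]
bipush 10  : [-2241, 10]
imul       : [-22410]
bipush 1   : [-22410, 1]
bipush -43 : [-22410, 1, -43]
bipush 2   : [-22410, 1, -43, 2]
iadd       : [-22410, 1, -41]
idiv       : [-22410, 0]
isub       : [-22410]
ineg       : [22410]
ineg       : [-22410]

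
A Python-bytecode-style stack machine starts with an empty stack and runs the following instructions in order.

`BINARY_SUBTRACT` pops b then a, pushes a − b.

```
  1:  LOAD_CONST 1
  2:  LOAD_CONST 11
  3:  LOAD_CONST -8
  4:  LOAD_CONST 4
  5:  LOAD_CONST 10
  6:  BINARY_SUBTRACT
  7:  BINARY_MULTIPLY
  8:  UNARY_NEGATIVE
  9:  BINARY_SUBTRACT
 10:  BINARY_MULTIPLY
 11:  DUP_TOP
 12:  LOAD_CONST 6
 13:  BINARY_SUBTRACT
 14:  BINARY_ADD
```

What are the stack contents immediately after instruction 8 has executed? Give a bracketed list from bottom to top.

[1, 11, -48]

LOAD_CONST 1    : [1]
LOAD_CONST 11   : [1, 11]
LOAD_CONST -8   : [1, 11, -8]
LOAD_CONST 4    : [1, 11, -8, 4]
LOAD_CONST 10   : [1, 11, -8, 4, 10]
BINARY_SUBTRACT : [1, 11, -8, -6]
BINARY_MULTIPLY : [1, 11, 48]
UNARY_NEGATIVE  : [1, 11, -48]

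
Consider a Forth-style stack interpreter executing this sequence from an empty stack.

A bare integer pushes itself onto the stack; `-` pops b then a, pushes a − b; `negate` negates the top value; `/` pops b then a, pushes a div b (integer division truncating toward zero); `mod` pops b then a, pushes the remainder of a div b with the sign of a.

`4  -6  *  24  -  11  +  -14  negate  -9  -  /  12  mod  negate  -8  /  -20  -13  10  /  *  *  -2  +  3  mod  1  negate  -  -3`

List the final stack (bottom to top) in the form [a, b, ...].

4      : 4
-6     : 4 -6
*      : -24
24     : -24 24
-      : -48
11     : -48 11
+      : -37
-14    : -37 -14
negate : -37 14
-9     : -37 14 -9
-      : -37 23
/      : -1
12     : -1 12
mod    : -1
negate : 1
-8     : 1 -8
/      : 0
-20    : 0 -20
-13    : 0 -20 -13
10     : 0 -20 -13 10
/      : 0 -20 -1
*      : 0 20
*      : 0
-2     : 0 -2
+      : -2
3      : -2 3
mod    : -2
1      : -2 1
negate : -2 -1
-      : -1
-3     : -1 -3

[-1, -3]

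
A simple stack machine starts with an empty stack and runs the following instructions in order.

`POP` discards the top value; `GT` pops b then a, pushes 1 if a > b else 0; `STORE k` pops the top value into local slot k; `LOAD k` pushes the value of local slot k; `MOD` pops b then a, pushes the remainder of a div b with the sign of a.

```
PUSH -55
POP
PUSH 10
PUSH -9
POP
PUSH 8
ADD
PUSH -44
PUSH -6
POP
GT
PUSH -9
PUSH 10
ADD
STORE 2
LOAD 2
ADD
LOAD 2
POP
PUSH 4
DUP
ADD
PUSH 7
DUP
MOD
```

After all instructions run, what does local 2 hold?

1

PUSH -55  [-55]
POP       []
PUSH 10   [10]
PUSH -9   [10, -9]
POP       [10]
PUSH 8    [10, 8]
ADD       [18]
PUSH -44  [18, -44]
PUSH -6   [18, -44, -6]
POP       [18, -44]
GT        [1]
PUSH -9   [1, -9]
PUSH 10   [1, -9, 10]
ADD       [1, 1]
STORE 2   [1]
LOAD 2    [1, 1]
ADD       [2]
LOAD 2    [2, 1]
POP       [2]
PUSH 4    [2, 4]
DUP       [2, 4, 4]
ADD       [2, 8]
PUSH 7    [2, 8, 7]
DUP       [2, 8, 7, 7]
MOD       [2, 8, 0]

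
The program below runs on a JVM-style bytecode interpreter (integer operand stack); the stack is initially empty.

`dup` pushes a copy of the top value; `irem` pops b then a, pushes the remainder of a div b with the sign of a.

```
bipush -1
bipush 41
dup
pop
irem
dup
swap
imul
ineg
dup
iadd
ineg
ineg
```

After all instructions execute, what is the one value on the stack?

bipush -1  [-1]
bipush 41  [-1, 41]
dup        [-1, 41, 41]
pop        [-1, 41]
irem       [-1]
dup        [-1, -1]
swap       [-1, -1]
imul       [1]
ineg       [-1]
dup        [-1, -1]
iadd       [-2]
ineg       [2]
ineg       [-2]

-2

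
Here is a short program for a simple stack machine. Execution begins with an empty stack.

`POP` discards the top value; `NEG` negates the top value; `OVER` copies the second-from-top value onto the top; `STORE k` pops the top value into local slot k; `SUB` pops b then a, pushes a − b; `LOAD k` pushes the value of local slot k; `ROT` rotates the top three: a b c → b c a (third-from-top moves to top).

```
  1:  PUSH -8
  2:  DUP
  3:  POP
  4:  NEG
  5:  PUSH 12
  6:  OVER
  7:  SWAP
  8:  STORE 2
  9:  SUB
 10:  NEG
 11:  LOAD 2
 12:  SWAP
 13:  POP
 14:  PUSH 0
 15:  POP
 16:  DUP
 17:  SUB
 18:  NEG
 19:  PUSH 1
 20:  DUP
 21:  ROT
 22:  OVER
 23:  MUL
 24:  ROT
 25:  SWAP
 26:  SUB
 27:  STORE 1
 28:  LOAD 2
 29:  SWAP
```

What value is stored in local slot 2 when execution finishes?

12

PUSH -8  [-8]
DUP      [-8, -8]
POP      [-8]
NEG      [8]
PUSH 12  [8, 12]
OVER     [8, 12, 8]
SWAP     [8, 8, 12]
STORE 2  [8, 8]
SUB      [0]
NEG      [0]
LOAD 2   [0, 12]
SWAP     [12, 0]
POP      [12]
PUSH 0   [12, 0]
POP      [12]
DUP      [12, 12]
SUB      [0]
NEG      [0]
PUSH 1   [0, 1]
DUP      [0, 1, 1]
ROT      [1, 1, 0]
OVER     [1, 1, 0, 1]
MUL      [1, 1, 0]
ROT      [1, 0, 1]
SWAP     [1, 1, 0]
SUB      [1, 1]
STORE 1  [1]
LOAD 2   [1, 12]
SWAP     [12, 1]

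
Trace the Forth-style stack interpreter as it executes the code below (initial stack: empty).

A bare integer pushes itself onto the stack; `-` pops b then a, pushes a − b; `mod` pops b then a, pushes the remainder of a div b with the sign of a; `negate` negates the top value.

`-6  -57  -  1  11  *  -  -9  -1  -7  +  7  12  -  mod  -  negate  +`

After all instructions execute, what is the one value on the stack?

46

-6     -> [-6]
-57    -> [-6, -57]
-      -> [51]
1      -> [51, 1]
11     -> [51, 1, 11]
*      -> [51, 11]
-      -> [40]
-9     -> [40, -9]
-1     -> [40, -9, -1]
-7     -> [40, -9, -1, -7]
+      -> [40, -9, -8]
7      -> [40, -9, -8, 7]
12     -> [40, -9, -8, 7, 12]
-      -> [40, -9, -8, -5]
mod    -> [40, -9, -3]
-      -> [40, -6]
negate -> [40, 6]
+      -> [46]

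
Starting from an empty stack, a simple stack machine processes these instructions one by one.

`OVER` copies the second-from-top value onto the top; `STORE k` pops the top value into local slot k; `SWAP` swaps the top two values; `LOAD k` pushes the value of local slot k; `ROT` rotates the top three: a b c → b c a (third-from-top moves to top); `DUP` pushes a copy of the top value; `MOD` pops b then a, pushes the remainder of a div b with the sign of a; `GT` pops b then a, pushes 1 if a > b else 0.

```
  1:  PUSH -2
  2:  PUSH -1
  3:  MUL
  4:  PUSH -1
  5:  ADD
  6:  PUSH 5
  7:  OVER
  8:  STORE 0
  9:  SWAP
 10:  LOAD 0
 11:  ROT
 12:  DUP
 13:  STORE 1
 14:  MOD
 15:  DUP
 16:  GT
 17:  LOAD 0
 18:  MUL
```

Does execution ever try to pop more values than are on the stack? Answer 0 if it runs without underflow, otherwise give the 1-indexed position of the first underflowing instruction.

PUSH -2 -> -2
PUSH -1 -> -2 -1
MUL     -> 2
PUSH -1 -> 2 -1
ADD     -> 1
PUSH 5  -> 1 5
OVER    -> 1 5 1
STORE 0 -> 1 5
SWAP    -> 5 1
LOAD 0  -> 5 1 1
ROT     -> 1 1 5
DUP     -> 1 1 5 5
STORE 1 -> 1 1 5
MOD     -> 1 1
DUP     -> 1 1 1
GT      -> 1 0
LOAD 0  -> 1 0 1
MUL     -> 1 0

0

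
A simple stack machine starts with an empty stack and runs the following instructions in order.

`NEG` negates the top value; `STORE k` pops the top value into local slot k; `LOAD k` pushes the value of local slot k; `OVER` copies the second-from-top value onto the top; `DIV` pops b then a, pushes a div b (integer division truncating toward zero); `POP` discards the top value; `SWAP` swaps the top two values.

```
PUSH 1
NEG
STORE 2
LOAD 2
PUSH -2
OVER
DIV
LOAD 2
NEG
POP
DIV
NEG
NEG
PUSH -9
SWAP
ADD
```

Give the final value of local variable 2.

-1

PUSH 1  → 1
NEG     → -1
STORE 2 → (empty)
LOAD 2  → -1
PUSH -2 → -1 -2
OVER    → -1 -2 -1
DIV     → -1 2
LOAD 2  → -1 2 -1
NEG     → -1 2 1
POP     → -1 2
DIV     → 0
NEG     → 0
NEG     → 0
PUSH -9 → 0 -9
SWAP    → -9 0
ADD     → -9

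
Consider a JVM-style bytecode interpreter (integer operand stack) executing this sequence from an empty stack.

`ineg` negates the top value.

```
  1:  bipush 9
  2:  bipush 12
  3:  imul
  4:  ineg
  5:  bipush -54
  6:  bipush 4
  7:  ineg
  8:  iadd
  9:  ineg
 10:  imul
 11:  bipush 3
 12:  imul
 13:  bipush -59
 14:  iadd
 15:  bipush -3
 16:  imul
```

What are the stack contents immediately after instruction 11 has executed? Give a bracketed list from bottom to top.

[-6264, 3]

bipush 9   : [9]
bipush 12  : [9, 12]
imul       : [108]
ineg       : [-108]
bipush -54 : [-108, -54]
bipush 4   : [-108, -54, 4]
ineg       : [-108, -54, -4]
iadd       : [-108, -58]
ineg       : [-108, 58]
imul       : [-6264]
bipush 3   : [-6264, 3]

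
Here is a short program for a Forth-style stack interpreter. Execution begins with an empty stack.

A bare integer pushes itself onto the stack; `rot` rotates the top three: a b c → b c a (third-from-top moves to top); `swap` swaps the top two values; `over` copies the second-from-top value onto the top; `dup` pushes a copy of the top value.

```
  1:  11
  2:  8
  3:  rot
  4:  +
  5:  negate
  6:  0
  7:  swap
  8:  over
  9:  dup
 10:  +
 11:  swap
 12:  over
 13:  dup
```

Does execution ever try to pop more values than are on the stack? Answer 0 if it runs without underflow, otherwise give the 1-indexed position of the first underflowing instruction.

3

11 : [11]
8  : [11, 8]
rot  — needs 3 operands, stack has 2 → underflow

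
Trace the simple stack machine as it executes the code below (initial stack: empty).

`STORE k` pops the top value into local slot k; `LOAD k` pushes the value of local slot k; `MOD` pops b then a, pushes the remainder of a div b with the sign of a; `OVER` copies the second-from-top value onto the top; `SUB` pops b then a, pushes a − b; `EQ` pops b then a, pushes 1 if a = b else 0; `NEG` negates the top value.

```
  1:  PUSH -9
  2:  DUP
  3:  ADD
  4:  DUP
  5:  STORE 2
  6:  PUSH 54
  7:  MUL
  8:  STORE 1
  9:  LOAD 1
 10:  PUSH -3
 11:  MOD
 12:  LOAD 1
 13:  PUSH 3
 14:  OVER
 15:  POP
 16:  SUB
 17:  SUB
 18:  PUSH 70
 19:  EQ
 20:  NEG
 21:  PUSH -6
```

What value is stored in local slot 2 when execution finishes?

-18

PUSH -9 -> -9
DUP     -> -9 -9
ADD     -> -18
DUP     -> -18 -18
STORE 2 -> -18
PUSH 54 -> -18 54
MUL     -> -972
STORE 1 -> (empty)
LOAD 1  -> -972
PUSH -3 -> -972 -3
MOD     -> 0
LOAD 1  -> 0 -972
PUSH 3  -> 0 -972 3
OVER    -> 0 -972 3 -972
POP     -> 0 -972 3
SUB     -> 0 -975
SUB     -> 975
PUSH 70 -> 975 70
EQ      -> 0
NEG     -> 0
PUSH -6 -> 0 -6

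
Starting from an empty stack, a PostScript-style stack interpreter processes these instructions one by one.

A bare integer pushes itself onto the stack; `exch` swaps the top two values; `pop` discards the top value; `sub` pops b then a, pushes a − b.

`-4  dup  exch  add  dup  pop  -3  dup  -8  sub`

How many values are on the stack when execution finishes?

3

-4   → [-4]
dup  → [-4, -4]
exch → [-4, -4]
add  → [-8]
dup  → [-8, -8]
pop  → [-8]
-3   → [-8, -3]
dup  → [-8, -3, -3]
-8   → [-8, -3, -3, -8]
sub  → [-8, -3, 5]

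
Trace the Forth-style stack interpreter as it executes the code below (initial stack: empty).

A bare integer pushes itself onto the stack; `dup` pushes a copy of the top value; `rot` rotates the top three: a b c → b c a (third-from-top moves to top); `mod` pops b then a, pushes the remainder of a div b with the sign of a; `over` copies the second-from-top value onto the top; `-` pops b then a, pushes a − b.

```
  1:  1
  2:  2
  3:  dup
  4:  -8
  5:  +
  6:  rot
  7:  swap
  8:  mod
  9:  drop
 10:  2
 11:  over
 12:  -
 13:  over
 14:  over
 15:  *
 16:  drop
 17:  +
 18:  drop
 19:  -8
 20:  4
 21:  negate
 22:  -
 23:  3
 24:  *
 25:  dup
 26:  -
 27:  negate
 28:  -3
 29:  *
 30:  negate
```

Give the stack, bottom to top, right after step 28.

[0, -3]

1       [1]
2       [1, 2]
dup     [1, 2, 2]
-8      [1, 2, 2, -8]
+       [1, 2, -6]
rot     [2, -6, 1]
swap    [2, 1, -6]
mod     [2, 1]
drop    [2]
2       [2, 2]
over    [2, 2, 2]
-       [2, 0]
over    [2, 0, 2]
over    [2, 0, 2, 0]
*       [2, 0, 0]
drop    [2, 0]
+       [2]
drop    []
-8      [-8]
4       [-8, 4]
negate  [-8, -4]
-       [-4]
3       [-4, 3]
*       [-12]
dup     [-12, -12]
-       [0]
negate  [0]
-3      [0, -3]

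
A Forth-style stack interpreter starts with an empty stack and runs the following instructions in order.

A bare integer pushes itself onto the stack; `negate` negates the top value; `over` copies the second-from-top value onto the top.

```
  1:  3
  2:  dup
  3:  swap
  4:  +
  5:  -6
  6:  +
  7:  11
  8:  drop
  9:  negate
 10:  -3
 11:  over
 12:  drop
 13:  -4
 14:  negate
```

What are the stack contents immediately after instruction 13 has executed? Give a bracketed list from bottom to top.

3      -> 3
dup    -> 3 3
swap   -> 3 3
+      -> 6
-6     -> 6 -6
+      -> 0
11     -> 0 11
drop   -> 0
negate -> 0
-3     -> 0 -3
over   -> 0 -3 0
drop   -> 0 -3
-4     -> 0 -3 -4

[0, -3, -4]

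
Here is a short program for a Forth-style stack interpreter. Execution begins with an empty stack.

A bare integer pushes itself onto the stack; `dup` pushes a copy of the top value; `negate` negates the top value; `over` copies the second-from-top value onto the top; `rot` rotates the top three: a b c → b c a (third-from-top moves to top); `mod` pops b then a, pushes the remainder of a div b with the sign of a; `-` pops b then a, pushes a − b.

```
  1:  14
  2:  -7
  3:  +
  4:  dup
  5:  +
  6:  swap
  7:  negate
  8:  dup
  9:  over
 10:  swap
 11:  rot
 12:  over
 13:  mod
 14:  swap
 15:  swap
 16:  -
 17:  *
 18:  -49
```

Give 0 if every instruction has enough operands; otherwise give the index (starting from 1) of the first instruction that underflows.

6

14  → 14
-7  → 14 -7
+   → 7
dup → 7 7
+   → 14
swap  — needs 2 operands, stack has 1 → underflow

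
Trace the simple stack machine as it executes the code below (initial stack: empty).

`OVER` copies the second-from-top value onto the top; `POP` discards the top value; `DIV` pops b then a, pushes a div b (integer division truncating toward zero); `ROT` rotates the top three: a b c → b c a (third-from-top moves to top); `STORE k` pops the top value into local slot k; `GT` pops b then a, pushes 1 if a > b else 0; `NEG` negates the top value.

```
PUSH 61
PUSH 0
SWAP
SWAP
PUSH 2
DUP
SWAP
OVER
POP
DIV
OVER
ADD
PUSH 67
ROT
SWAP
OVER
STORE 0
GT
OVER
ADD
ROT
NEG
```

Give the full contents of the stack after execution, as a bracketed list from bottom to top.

PUSH 61  [61]
PUSH 0   [61, 0]
SWAP     [0, 61]
SWAP     [61, 0]
PUSH 2   [61, 0, 2]
DUP      [61, 0, 2, 2]
SWAP     [61, 0, 2, 2]
OVER     [61, 0, 2, 2, 2]
POP      [61, 0, 2, 2]
DIV      [61, 0, 1]
OVER     [61, 0, 1, 0]
ADD      [61, 0, 1]
PUSH 67  [61, 0, 1, 67]
ROT      [61, 1, 67, 0]
SWAP     [61, 1, 0, 67]
OVER     [61, 1, 0, 67, 0]
STORE 0  [61, 1, 0, 67]
GT       [61, 1, 0]
OVER     [61, 1, 0, 1]
ADD      [61, 1, 1]
ROT      [1, 1, 61]
NEG      [1, 1, -61]

[1, 1, -61]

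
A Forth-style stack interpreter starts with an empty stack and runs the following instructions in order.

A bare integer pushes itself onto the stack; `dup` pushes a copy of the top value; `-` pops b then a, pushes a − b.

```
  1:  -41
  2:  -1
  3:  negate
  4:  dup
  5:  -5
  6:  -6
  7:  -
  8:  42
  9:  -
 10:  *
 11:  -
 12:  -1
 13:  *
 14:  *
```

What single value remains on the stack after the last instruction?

1722

-41    → -41
-1     → -41 -1
negate → -41 1
dup    → -41 1 1
-5     → -41 1 1 -5
-6     → -41 1 1 -5 -6
-      → -41 1 1 1
42     → -41 1 1 1 42
-      → -41 1 1 -41
*      → -41 1 -41
-      → -41 42
-1     → -41 42 -1
*      → -41 -42
*      → 1722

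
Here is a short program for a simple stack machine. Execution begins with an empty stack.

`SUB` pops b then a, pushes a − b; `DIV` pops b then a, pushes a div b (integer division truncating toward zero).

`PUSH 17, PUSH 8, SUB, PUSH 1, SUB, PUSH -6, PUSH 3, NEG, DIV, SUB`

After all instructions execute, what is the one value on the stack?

6

PUSH 17  [17]
PUSH 8   [17, 8]
SUB      [9]
PUSH 1   [9, 1]
SUB      [8]
PUSH -6  [8, -6]
PUSH 3   [8, -6, 3]
NEG      [8, -6, -3]
DIV      [8, 2]
SUB      [6]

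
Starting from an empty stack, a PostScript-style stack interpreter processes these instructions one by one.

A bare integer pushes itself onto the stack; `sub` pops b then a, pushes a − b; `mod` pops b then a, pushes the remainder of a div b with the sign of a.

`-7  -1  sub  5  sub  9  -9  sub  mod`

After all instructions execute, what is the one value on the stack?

-11

-7  : [-7]
-1  : [-7, -1]
sub : [-6]
5   : [-6, 5]
sub : [-11]
9   : [-11, 9]
-9  : [-11, 9, -9]
sub : [-11, 18]
mod : [-11]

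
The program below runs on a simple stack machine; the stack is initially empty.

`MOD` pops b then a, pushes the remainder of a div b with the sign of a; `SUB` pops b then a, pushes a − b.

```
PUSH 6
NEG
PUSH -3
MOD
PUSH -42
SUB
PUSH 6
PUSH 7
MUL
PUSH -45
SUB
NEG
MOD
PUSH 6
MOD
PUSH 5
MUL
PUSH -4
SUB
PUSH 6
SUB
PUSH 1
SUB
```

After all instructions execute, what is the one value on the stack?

PUSH 6   : [6]
NEG      : [-6]
PUSH -3  : [-6, -3]
MOD      : [0]
PUSH -42 : [0, -42]
SUB      : [42]
PUSH 6   : [42, 6]
PUSH 7   : [42, 6, 7]
MUL      : [42, 42]
PUSH -45 : [42, 42, -45]
SUB      : [42, 87]
NEG      : [42, -87]
MOD      : [42]
PUSH 6   : [42, 6]
MOD      : [0]
PUSH 5   : [0, 5]
MUL      : [0]
PUSH -4  : [0, -4]
SUB      : [4]
PUSH 6   : [4, 6]
SUB      : [-2]
PUSH 1   : [-2, 1]
SUB      : [-3]

-3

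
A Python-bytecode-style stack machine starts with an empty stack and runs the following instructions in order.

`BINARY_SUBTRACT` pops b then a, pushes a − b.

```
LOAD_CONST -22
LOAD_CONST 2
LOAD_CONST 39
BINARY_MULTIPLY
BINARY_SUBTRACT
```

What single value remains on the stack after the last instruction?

LOAD_CONST -22  → -22
LOAD_CONST 2    → -22 2
LOAD_CONST 39   → -22 2 39
BINARY_MULTIPLY → -22 78
BINARY_SUBTRACT → -100

-100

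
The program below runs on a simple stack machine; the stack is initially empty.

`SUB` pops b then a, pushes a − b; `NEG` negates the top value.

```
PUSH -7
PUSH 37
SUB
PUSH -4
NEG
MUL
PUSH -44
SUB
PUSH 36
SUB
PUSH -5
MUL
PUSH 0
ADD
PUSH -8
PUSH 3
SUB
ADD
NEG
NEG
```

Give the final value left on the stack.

PUSH -7  -> [-7]
PUSH 37  -> [-7, 37]
SUB      -> [-44]
PUSH -4  -> [-44, -4]
NEG      -> [-44, 4]
MUL      -> [-176]
PUSH -44 -> [-176, -44]
SUB      -> [-132]
PUSH 36  -> [-132, 36]
SUB      -> [-168]
PUSH -5  -> [-168, -5]
MUL      -> [840]
PUSH 0   -> [840, 0]
ADD      -> [840]
PUSH -8  -> [840, -8]
PUSH 3   -> [840, -8, 3]
SUB      -> [840, -11]
ADD      -> [829]
NEG      -> [-829]
NEG      -> [829]

829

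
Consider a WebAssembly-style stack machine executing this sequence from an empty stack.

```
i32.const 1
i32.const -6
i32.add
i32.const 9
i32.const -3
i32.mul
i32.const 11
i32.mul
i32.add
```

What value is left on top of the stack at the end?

i32.const 1  -> 1
i32.const -6 -> 1 -6
i32.add      -> -5
i32.const 9  -> -5 9
i32.const -3 -> -5 9 -3
i32.mul      -> -5 -27
i32.const 11 -> -5 -27 11
i32.mul      -> -5 -297
i32.add      -> -302

-302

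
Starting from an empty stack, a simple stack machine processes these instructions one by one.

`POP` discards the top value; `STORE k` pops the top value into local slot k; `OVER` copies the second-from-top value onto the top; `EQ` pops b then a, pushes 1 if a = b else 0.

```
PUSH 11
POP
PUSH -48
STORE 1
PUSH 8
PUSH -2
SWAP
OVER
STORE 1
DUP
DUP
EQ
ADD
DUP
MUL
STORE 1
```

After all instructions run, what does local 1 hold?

81

PUSH 11  → [11]
POP      → []
PUSH -48 → [-48]
STORE 1  → []
PUSH 8   → [8]
PUSH -2  → [8, -2]
SWAP     → [-2, 8]
OVER     → [-2, 8, -2]
STORE 1  → [-2, 8]
DUP      → [-2, 8, 8]
DUP      → [-2, 8, 8, 8]
EQ       → [-2, 8, 1]
ADD      → [-2, 9]
DUP      → [-2, 9, 9]
MUL      → [-2, 81]
STORE 1  → [-2]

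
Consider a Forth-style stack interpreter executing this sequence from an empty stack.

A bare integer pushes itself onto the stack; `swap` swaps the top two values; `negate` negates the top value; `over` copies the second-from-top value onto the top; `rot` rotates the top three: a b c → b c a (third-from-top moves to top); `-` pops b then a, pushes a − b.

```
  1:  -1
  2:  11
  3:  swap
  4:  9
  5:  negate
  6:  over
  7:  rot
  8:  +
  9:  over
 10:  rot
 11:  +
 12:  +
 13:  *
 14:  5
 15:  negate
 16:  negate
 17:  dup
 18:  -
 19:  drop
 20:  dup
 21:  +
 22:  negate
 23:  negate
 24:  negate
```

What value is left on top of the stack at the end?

440

-1      -1
11      -1 11
swap    11 -1
9       11 -1 9
negate  11 -1 -9
over    11 -1 -9 -1
rot     11 -9 -1 -1
+       11 -9 -2
over    11 -9 -2 -9
rot     11 -2 -9 -9
+       11 -2 -18
+       11 -20
*       -220
5       -220 5
negate  -220 -5
negate  -220 5
dup     -220 5 5
-       -220 0
drop    -220
dup     -220 -220
+       -440
negate  440
negate  -440
negate  440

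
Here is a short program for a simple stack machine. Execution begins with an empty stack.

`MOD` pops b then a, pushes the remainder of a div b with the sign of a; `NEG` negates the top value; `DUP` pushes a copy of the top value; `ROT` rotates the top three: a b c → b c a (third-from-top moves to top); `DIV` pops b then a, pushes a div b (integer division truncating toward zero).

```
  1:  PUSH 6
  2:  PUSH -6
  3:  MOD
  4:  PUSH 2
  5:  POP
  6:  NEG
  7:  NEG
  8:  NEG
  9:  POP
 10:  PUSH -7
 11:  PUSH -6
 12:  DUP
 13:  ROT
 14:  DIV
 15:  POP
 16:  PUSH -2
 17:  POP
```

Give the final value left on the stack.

PUSH 6  → [6]
PUSH -6 → [6, -6]
MOD     → [0]
PUSH 2  → [0, 2]
POP     → [0]
NEG     → [0]
NEG     → [0]
NEG     → [0]
POP     → []
PUSH -7 → [-7]
PUSH -6 → [-7, -6]
DUP     → [-7, -6, -6]
ROT     → [-6, -6, -7]
DIV     → [-6, 0]
POP     → [-6]
PUSH -2 → [-6, -2]
POP     → [-6]

-6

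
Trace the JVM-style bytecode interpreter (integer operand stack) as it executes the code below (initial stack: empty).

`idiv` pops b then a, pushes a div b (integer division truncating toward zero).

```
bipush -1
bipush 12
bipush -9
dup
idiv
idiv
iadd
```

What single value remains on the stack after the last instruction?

bipush -1 -> -1
bipush 12 -> -1 12
bipush -9 -> -1 12 -9
dup       -> -1 12 -9 -9
idiv      -> -1 12 1
idiv      -> -1 12
iadd      -> 11

11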